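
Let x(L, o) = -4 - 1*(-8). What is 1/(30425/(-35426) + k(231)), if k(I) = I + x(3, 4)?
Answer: 35426/8294685 ≈ 0.0042709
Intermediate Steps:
x(L, o) = 4 (x(L, o) = -4 + 8 = 4)
k(I) = 4 + I (k(I) = I + 4 = 4 + I)
1/(30425/(-35426) + k(231)) = 1/(30425/(-35426) + (4 + 231)) = 1/(30425*(-1/35426) + 235) = 1/(-30425/35426 + 235) = 1/(8294685/35426) = 35426/8294685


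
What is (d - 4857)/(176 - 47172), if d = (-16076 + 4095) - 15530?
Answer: 8092/11749 ≈ 0.68874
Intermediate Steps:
d = -27511 (d = -11981 - 15530 = -27511)
(d - 4857)/(176 - 47172) = (-27511 - 4857)/(176 - 47172) = -32368/(-46996) = -32368*(-1/46996) = 8092/11749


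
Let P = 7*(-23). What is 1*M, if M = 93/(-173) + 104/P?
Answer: -32965/27853 ≈ -1.1835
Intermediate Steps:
P = -161
M = -32965/27853 (M = 93/(-173) + 104/(-161) = 93*(-1/173) + 104*(-1/161) = -93/173 - 104/161 = -32965/27853 ≈ -1.1835)
1*M = 1*(-32965/27853) = -32965/27853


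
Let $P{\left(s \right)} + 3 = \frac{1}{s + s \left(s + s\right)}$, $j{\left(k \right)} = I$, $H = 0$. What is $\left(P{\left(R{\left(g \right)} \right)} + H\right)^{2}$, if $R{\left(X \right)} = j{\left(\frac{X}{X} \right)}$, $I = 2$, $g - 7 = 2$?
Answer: $\frac{841}{100} \approx 8.41$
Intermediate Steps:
$g = 9$ ($g = 7 + 2 = 9$)
$j{\left(k \right)} = 2$
$R{\left(X \right)} = 2$
$P{\left(s \right)} = -3 + \frac{1}{s + 2 s^{2}}$ ($P{\left(s \right)} = -3 + \frac{1}{s + s \left(s + s\right)} = -3 + \frac{1}{s + s 2 s} = -3 + \frac{1}{s + 2 s^{2}}$)
$\left(P{\left(R{\left(g \right)} \right)} + H\right)^{2} = \left(\frac{1 - 6 \cdot 2^{2} - 6}{2 \left(1 + 2 \cdot 2\right)} + 0\right)^{2} = \left(\frac{1 - 24 - 6}{2 \left(1 + 4\right)} + 0\right)^{2} = \left(\frac{1 - 24 - 6}{2 \cdot 5} + 0\right)^{2} = \left(\frac{1}{2} \cdot \frac{1}{5} \left(-29\right) + 0\right)^{2} = \left(- \frac{29}{10} + 0\right)^{2} = \left(- \frac{29}{10}\right)^{2} = \frac{841}{100}$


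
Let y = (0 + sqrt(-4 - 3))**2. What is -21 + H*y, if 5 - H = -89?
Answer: -679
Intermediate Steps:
H = 94 (H = 5 - 1*(-89) = 5 + 89 = 94)
y = -7 (y = (0 + sqrt(-7))**2 = (0 + I*sqrt(7))**2 = (I*sqrt(7))**2 = -7)
-21 + H*y = -21 + 94*(-7) = -21 - 658 = -679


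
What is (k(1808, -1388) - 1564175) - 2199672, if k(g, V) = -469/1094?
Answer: -4117649087/1094 ≈ -3.7638e+6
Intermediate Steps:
k(g, V) = -469/1094 (k(g, V) = -469*1/1094 = -469/1094)
(k(1808, -1388) - 1564175) - 2199672 = (-469/1094 - 1564175) - 2199672 = -1711207919/1094 - 2199672 = -4117649087/1094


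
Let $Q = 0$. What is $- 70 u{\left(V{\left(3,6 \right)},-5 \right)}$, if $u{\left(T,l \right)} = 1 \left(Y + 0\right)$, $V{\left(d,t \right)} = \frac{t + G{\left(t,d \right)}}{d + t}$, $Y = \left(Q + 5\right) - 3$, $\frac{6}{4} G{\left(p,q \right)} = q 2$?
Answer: $-140$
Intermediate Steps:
$G{\left(p,q \right)} = \frac{4 q}{3}$ ($G{\left(p,q \right)} = \frac{2 q 2}{3} = \frac{2 \cdot 2 q}{3} = \frac{4 q}{3}$)
$Y = 2$ ($Y = \left(0 + 5\right) - 3 = 5 - 3 = 2$)
$V{\left(d,t \right)} = \frac{t + \frac{4 d}{3}}{d + t}$
$u{\left(T,l \right)} = 2$ ($u{\left(T,l \right)} = 1 \left(2 + 0\right) = 1 \cdot 2 = 2$)
$- 70 u{\left(V{\left(3,6 \right)},-5 \right)} = \left(-70\right) 2 = -140$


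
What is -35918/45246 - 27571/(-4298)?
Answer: 546550951/97233654 ≈ 5.6210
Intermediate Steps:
-35918/45246 - 27571/(-4298) = -35918*1/45246 - 27571*(-1/4298) = -17959/22623 + 27571/4298 = 546550951/97233654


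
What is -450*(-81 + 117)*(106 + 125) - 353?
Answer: -3742553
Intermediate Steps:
-450*(-81 + 117)*(106 + 125) - 353 = -16200*231 - 353 = -450*8316 - 353 = -3742200 - 353 = -3742553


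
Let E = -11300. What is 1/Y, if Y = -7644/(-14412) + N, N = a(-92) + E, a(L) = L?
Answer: -1201/13681155 ≈ -8.7785e-5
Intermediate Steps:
N = -11392 (N = -92 - 11300 = -11392)
Y = -13681155/1201 (Y = -7644/(-14412) - 11392 = -7644*(-1/14412) - 11392 = 637/1201 - 11392 = -13681155/1201 ≈ -11391.)
1/Y = 1/(-13681155/1201) = -1201/13681155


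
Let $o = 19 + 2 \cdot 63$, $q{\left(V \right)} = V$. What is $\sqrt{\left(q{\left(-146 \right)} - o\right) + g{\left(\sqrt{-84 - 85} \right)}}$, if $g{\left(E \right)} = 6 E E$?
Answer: $3 i \sqrt{145} \approx 36.125 i$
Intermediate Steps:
$g{\left(E \right)} = 6 E^{2}$
$o = 145$ ($o = 19 + 126 = 145$)
$\sqrt{\left(q{\left(-146 \right)} - o\right) + g{\left(\sqrt{-84 - 85} \right)}} = \sqrt{\left(-146 - 145\right) + 6 \left(\sqrt{-84 - 85}\right)^{2}} = \sqrt{\left(-146 - 145\right) + 6 \left(\sqrt{-169}\right)^{2}} = \sqrt{-291 + 6 \left(13 i\right)^{2}} = \sqrt{-291 + 6 \left(-169\right)} = \sqrt{-291 - 1014} = \sqrt{-1305} = 3 i \sqrt{145}$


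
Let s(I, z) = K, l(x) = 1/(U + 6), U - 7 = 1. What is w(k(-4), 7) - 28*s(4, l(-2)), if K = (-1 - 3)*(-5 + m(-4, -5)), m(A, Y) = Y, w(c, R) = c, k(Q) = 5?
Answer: -1115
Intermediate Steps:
U = 8 (U = 7 + 1 = 8)
l(x) = 1/14 (l(x) = 1/(8 + 6) = 1/14)
K = 40 (K = (-1 - 3)*(-5 - 5) = -4*(-10) = 40)
s(I, z) = 40
w(k(-4), 7) - 28*s(4, l(-2)) = 5 - 28*40 = 5 - 1120 = -1115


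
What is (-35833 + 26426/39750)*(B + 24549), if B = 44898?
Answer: -16485969207638/6625 ≈ -2.4884e+9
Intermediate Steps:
(-35833 + 26426/39750)*(B + 24549) = (-35833 + 26426/39750)*(44898 + 24549) = (-35833 + 26426*(1/39750))*69447 = (-35833 + 13213/19875)*69447 = -712167662/19875*69447 = -16485969207638/6625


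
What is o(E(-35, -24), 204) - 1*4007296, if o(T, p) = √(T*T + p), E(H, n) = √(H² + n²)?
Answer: -4007296 + √2005 ≈ -4.0073e+6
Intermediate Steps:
o(T, p) = √(p + T²) (o(T, p) = √(T² + p) = √(p + T²))
o(E(-35, -24), 204) - 1*4007296 = √(204 + (√((-35)² + (-24)²))²) - 1*4007296 = √(204 + (√(1225 + 576))²) - 4007296 = √(204 + (√1801)²) - 4007296 = √(204 + 1801) - 4007296 = √2005 - 4007296 = -4007296 + √2005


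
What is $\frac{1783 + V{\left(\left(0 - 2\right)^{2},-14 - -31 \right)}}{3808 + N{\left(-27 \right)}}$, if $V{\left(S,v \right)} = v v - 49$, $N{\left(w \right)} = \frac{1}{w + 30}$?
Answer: $\frac{6069}{11425} \approx 0.5312$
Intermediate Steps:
$N{\left(w \right)} = \frac{1}{30 + w}$
$V{\left(S,v \right)} = -49 + v^{2}$ ($V{\left(S,v \right)} = v^{2} - 49 = -49 + v^{2}$)
$\frac{1783 + V{\left(\left(0 - 2\right)^{2},-14 - -31 \right)}}{3808 + N{\left(-27 \right)}} = \frac{1783 - \left(49 - \left(-14 - -31\right)^{2}\right)}{3808 + \frac{1}{30 - 27}} = \frac{1783 - \left(49 - \left(-14 + 31\right)^{2}\right)}{3808 + \frac{1}{3}} = \frac{1783 - \left(49 - 17^{2}\right)}{3808 + \frac{1}{3}} = \frac{1783 + \left(-49 + 289\right)}{\frac{11425}{3}} = \left(1783 + 240\right) \frac{3}{11425} = 2023 \cdot \frac{3}{11425} = \frac{6069}{11425}$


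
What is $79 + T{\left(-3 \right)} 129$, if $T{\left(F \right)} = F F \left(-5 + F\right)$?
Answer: $-9209$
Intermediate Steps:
$T{\left(F \right)} = F^{2} \left(-5 + F\right)$
$79 + T{\left(-3 \right)} 129 = 79 + \left(-3\right)^{2} \left(-5 - 3\right) 129 = 79 + 9 \left(-8\right) 129 = 79 - 9288 = -9209$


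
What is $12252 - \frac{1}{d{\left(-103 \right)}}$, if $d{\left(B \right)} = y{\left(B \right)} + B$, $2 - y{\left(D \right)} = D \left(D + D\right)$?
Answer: $\frac{261200389}{21319} \approx 12252.0$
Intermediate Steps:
$y{\left(D \right)} = 2 - 2 D^{2}$ ($y{\left(D \right)} = 2 - D \left(D + D\right) = 2 - D 2 D = 2 - 2 D^{2}$)
$d{\left(B \right)} = 2 + B - 2 B^{2}$ ($d{\left(B \right)} = \left(2 - 2 B^{2}\right) + B = 2 + B - 2 B^{2}$)
$12252 - \frac{1}{d{\left(-103 \right)}} = 12252 - \frac{1}{2 - 103 - 2 \left(-103\right)^{2}} = 12252 - \frac{1}{2 - 103 - 21218} = 12252 - \frac{1}{-21319} = 12252 - - \frac{1}{21319} = 12252 + \frac{1}{21319} = \frac{261200389}{21319}$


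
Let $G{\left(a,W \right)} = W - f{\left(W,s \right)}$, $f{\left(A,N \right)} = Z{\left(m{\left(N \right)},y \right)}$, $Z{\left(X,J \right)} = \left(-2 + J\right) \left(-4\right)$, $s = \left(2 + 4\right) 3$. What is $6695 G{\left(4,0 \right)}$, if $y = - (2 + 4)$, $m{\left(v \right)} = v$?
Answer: $-214240$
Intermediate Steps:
$s = 18$ ($s = 6 \cdot 3 = 18$)
$y = -6$ ($y = \left(-1\right) 6 = -6$)
$Z{\left(X,J \right)} = 8 - 4 J$
$f{\left(A,N \right)} = 32$ ($f{\left(A,N \right)} = 8 - -24 = 8 + 24 = 32$)
$G{\left(a,W \right)} = -32 + W$ ($G{\left(a,W \right)} = W - 32 = -32 + W$)
$6695 G{\left(4,0 \right)} = 6695 \left(-32 + 0\right) = 6695 \left(-32\right) = -214240$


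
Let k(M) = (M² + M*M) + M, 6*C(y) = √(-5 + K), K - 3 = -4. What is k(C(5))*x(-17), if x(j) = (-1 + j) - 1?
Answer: 19/3 - 19*I*√6/6 ≈ 6.3333 - 7.7567*I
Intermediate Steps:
K = -1 (K = 3 - 4 = -1)
C(y) = I*√6/6 (C(y) = √(-5 - 1)/6 = √(-6)/6 = (I*√6)/6 = I*√6/6)
x(j) = -2 + j
k(M) = M + 2*M² (k(M) = (M² + M²) + M = 2*M² + M = M + 2*M²)
k(C(5))*x(-17) = ((I*√6/6)*(1 + 2*(I*√6/6)))*(-2 - 17) = ((I*√6/6)*(1 + I*√6/3))*(-19) = (I*√6*(1 + I*√6/3)/6)*(-19) = -19*I*√6*(1 + I*√6/3)/6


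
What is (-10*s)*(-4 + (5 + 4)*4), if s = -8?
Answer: 2560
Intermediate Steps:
(-10*s)*(-4 + (5 + 4)*4) = (-10*(-8))*(-4 + (5 + 4)*4) = 80*(-4 + 9*4) = 80*(-4 + 36) = 80*32 = 2560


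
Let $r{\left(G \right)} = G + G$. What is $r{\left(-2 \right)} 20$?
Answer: $-80$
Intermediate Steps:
$r{\left(G \right)} = 2 G$
$r{\left(-2 \right)} 20 = 2 \left(-2\right) 20 = \left(-4\right) 20 = -80$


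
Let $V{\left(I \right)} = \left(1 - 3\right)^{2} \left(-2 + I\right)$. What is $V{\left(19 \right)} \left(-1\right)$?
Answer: $-68$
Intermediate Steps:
$V{\left(I \right)} = -8 + 4 I$ ($V{\left(I \right)} = \left(-2\right)^{2} \left(-2 + I\right) = 4 \left(-2 + I\right) = -8 + 4 I$)
$V{\left(19 \right)} \left(-1\right) = \left(-8 + 4 \cdot 19\right) \left(-1\right) = \left(-8 + 76\right) \left(-1\right) = 68 \left(-1\right) = -68$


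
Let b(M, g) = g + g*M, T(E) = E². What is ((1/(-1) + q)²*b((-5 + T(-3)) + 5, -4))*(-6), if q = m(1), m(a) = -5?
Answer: 8640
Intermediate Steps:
q = -5
b(M, g) = g + M*g
((1/(-1) + q)²*b((-5 + T(-3)) + 5, -4))*(-6) = ((1/(-1) - 5)²*(-4*(1 + ((-5 + (-3)²) + 5))))*(-6) = ((-1 - 5)²*(-4*(1 + ((-5 + 9) + 5))))*(-6) = ((-6)²*(-4*(1 + (4 + 5))))*(-6) = (36*(-4*(1 + 9)))*(-6) = (36*(-4*10))*(-6) = (36*(-40))*(-6) = -1440*(-6) = 8640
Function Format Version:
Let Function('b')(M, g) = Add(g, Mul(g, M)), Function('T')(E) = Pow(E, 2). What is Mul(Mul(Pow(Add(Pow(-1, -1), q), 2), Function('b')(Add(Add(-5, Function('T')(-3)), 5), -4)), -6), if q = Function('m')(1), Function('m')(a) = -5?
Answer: 8640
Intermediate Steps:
q = -5
Function('b')(M, g) = Add(g, Mul(M, g))
Mul(Mul(Pow(Add(Pow(-1, -1), q), 2), Function('b')(Add(Add(-5, Function('T')(-3)), 5), -4)), -6) = Mul(Mul(Pow(Add(Pow(-1, -1), -5), 2), Mul(-4, Add(1, Add(Add(-5, Pow(-3, 2)), 5)))), -6) = Mul(Mul(Pow(Add(-1, -5), 2), Mul(-4, Add(1, Add(Add(-5, 9), 5)))), -6) = Mul(Mul(Pow(-6, 2), Mul(-4, Add(1, Add(4, 5)))), -6) = Mul(Mul(36, Mul(-4, Add(1, 9))), -6) = Mul(Mul(36, Mul(-4, 10)), -6) = Mul(Mul(36, -40), -6) = Mul(-1440, -6) = 8640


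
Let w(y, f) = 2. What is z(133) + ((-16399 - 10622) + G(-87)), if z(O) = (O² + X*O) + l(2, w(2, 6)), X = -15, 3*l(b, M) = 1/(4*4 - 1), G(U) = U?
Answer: -513629/45 ≈ -11414.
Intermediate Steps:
l(b, M) = 1/45 (l(b, M) = 1/(3*(4*4 - 1)) = 1/(3*(16 - 1)) = (⅓)/15 = (⅓)*(1/15) = 1/45)
z(O) = 1/45 + O² - 15*O (z(O) = (O² - 15*O) + 1/45 = 1/45 + O² - 15*O)
z(133) + ((-16399 - 10622) + G(-87)) = (1/45 + 133² - 15*133) + ((-16399 - 10622) - 87) = (1/45 + 17689 - 1995) + (-27021 - 87) = 706231/45 - 27108 = -513629/45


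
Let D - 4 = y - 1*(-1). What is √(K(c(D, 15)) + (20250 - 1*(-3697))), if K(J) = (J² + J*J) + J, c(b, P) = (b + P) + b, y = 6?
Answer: √26722 ≈ 163.47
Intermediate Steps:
D = 11 (D = 4 + (6 - 1*(-1)) = 4 + (6 + 1) = 4 + 7 = 11)
c(b, P) = P + 2*b (c(b, P) = (P + b) + b = P + 2*b)
K(J) = J + 2*J² (K(J) = (J² + J²) + J = 2*J² + J = J + 2*J²)
√(K(c(D, 15)) + (20250 - 1*(-3697))) = √((15 + 2*11)*(1 + 2*(15 + 2*11)) + (20250 - 1*(-3697))) = √((15 + 22)*(1 + 2*(15 + 22)) + (20250 + 3697)) = √(37*(1 + 2*37) + 23947) = √(37*(1 + 74) + 23947) = √(37*75 + 23947) = √(2775 + 23947) = √26722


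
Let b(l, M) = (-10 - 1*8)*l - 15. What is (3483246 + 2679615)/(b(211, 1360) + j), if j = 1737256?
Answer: 6162861/1733443 ≈ 3.5553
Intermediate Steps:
b(l, M) = -15 - 18*l (b(l, M) = (-10 - 8)*l - 15 = -18*l - 15 = -15 - 18*l)
(3483246 + 2679615)/(b(211, 1360) + j) = (3483246 + 2679615)/((-15 - 18*211) + 1737256) = 6162861/((-15 - 3798) + 1737256) = 6162861/(-3813 + 1737256) = 6162861/1733443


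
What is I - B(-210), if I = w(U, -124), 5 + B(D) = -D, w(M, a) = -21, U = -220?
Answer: -226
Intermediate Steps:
B(D) = -5 - D
I = -21
I - B(-210) = -21 - (-5 - 1*(-210)) = -21 - (-5 + 210) = -21 - 1*205 = -21 - 205 = -226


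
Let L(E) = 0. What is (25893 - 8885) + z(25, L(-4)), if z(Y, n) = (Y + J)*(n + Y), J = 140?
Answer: 21133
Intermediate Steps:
z(Y, n) = (140 + Y)*(Y + n) (z(Y, n) = (Y + 140)*(n + Y) = (140 + Y)*(Y + n))
(25893 - 8885) + z(25, L(-4)) = (25893 - 8885) + (25**2 + 140*25 + 140*0 + 25*0) = 17008 + (625 + 3500 + 0 + 0) = 17008 + 4125 = 21133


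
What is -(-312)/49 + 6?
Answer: 606/49 ≈ 12.367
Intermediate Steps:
-(-312)/49 + 6 = -12*(-26/49) + 6 = 312/49 + 6 = 606/49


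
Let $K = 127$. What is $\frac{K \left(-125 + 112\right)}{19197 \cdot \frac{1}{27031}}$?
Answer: $- \frac{44628181}{19197} \approx -2324.7$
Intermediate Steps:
$\frac{K \left(-125 + 112\right)}{19197 \cdot \frac{1}{27031}} = \frac{127 \left(-125 + 112\right)}{19197 \cdot \frac{1}{27031}} = \frac{127 \left(-13\right)}{19197 \cdot \frac{1}{27031}} = - \frac{1651}{\frac{19197}{27031}} = \left(-1651\right) \frac{27031}{19197} = - \frac{44628181}{19197}$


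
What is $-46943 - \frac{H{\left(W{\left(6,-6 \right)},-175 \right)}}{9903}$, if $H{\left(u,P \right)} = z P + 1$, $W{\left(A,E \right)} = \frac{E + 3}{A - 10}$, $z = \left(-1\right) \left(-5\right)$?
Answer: $- \frac{464875655}{9903} \approx -46943.0$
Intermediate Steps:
$z = 5$
$W{\left(A,E \right)} = \frac{3 + E}{-10 + A}$
$H{\left(u,P \right)} = 1 + 5 P$ ($H{\left(u,P \right)} = 5 P + 1 = 1 + 5 P$)
$-46943 - \frac{H{\left(W{\left(6,-6 \right)},-175 \right)}}{9903} = -46943 - \frac{1 + 5 \left(-175\right)}{9903} = -46943 - \left(1 - 875\right) \frac{1}{9903} = -46943 - \left(-874\right) \frac{1}{9903} = -46943 - - \frac{874}{9903} = -46943 + \frac{874}{9903} = - \frac{464875655}{9903}$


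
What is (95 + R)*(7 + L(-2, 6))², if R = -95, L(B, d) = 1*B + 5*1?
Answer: 0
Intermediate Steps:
L(B, d) = 5 + B (L(B, d) = B + 5 = 5 + B)
(95 + R)*(7 + L(-2, 6))² = (95 - 95)*(7 + (5 - 2))² = 0*(7 + 3)² = 0*10² = 0*100 = 0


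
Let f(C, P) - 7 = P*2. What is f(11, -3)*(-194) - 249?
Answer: -443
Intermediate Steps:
f(C, P) = 7 + 2*P (f(C, P) = 7 + P*2 = 7 + 2*P)
f(11, -3)*(-194) - 249 = (7 + 2*(-3))*(-194) - 249 = (7 - 6)*(-194) - 249 = 1*(-194) - 249 = -194 - 249 = -443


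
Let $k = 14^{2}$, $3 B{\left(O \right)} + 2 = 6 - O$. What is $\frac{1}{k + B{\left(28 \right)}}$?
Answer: $\frac{1}{188} \approx 0.0053191$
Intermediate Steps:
$B{\left(O \right)} = \frac{4}{3} - \frac{O}{3}$ ($B{\left(O \right)} = - \frac{2}{3} + \frac{6 - O}{3} = - \frac{2}{3} - \left(-2 + \frac{O}{3}\right) = \frac{4}{3} - \frac{O}{3}$)
$k = 196$
$\frac{1}{k + B{\left(28 \right)}} = \frac{1}{196 + \left(\frac{4}{3} - \frac{28}{3}\right)} = \frac{1}{196 - 8} = \frac{1}{188}$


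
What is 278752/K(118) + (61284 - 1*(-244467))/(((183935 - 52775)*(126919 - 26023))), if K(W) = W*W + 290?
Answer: 68312487677471/3483356373760 ≈ 19.611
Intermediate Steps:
K(W) = 290 + W² (K(W) = W² + 290 = 290 + W²)
278752/K(118) + (61284 - 1*(-244467))/(((183935 - 52775)*(126919 - 26023))) = 278752/(290 + 118²) + (61284 - 1*(-244467))/(((183935 - 52775)*(126919 - 26023))) = 278752/(290 + 13924) + (61284 + 244467)/((131160*100896)) = 278752/14214 + 305751/13233519360 = 278752*(1/14214) + 305751*(1/13233519360) = 139376/7107 + 101917/4411173120 = 68312487677471/3483356373760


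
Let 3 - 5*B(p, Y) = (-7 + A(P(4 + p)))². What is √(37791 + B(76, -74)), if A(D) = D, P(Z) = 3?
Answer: 13*√5590/5 ≈ 194.39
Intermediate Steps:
B(p, Y) = -13/5 (B(p, Y) = ⅗ - (-7 + 3)²/5 = ⅗ - ⅕*(-4)² = ⅗ - ⅕*16 = ⅗ - 16/5 = -13/5)
√(37791 + B(76, -74)) = √(37791 - 13/5) = √(188942/5) = 13*√5590/5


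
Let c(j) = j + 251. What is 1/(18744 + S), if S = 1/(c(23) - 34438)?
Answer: 34164/640370015 ≈ 5.3350e-5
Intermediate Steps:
c(j) = 251 + j
S = -1/34164 (S = 1/((251 + 23) - 34438) = 1/(274 - 34438) = 1/(-34164) = -1/34164 ≈ -2.9271e-5)
1/(18744 + S) = 1/(18744 - 1/34164) = 1/(640370015/34164) = 34164/640370015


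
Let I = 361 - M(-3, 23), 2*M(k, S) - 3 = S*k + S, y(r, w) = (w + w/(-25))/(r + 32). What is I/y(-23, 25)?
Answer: 2295/16 ≈ 143.44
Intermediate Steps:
y(r, w) = 24*w/(25*(32 + r)) (y(r, w) = (w + w*(-1/25))/(32 + r) = (w - w/25)/(32 + r) = (24*w/25)/(32 + r) = 24*w/(25*(32 + r)))
M(k, S) = 3/2 + S/2 + S*k/2 (M(k, S) = 3/2 + (S*k + S)/2 = 3/2 + (S + S*k)/2 = 3/2 + (S/2 + S*k/2) = 3/2 + S/2 + S*k/2)
I = 765/2 (I = 361 - (3/2 + (½)*23 + (½)*23*(-3)) = 361 - (3/2 + 23/2 - 69/2) = 361 - 1*(-43/2) = 361 + 43/2 = 765/2 ≈ 382.50)
I/y(-23, 25) = 765/(2*(((24/25)*25/(32 - 23)))) = 765/(2*(((24/25)*25/9))) = 765/(2*(((24/25)*25*(⅑)))) = 765/(2*(8/3)) = (765/2)*(3/8) = 2295/16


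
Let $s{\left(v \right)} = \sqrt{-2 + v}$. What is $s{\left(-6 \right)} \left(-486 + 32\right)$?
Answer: $- 908 i \sqrt{2} \approx - 1284.1 i$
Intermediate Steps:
$s{\left(-6 \right)} \left(-486 + 32\right) = \sqrt{-2 - 6} \left(-486 + 32\right) = \sqrt{-8} \left(-454\right) = 2 i \sqrt{2} \left(-454\right) = - 908 i \sqrt{2}$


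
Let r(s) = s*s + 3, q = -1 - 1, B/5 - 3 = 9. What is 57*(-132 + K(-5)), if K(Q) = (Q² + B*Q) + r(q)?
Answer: -22800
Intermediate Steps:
B = 60 (B = 15 + 5*9 = 15 + 45 = 60)
q = -2
r(s) = 3 + s² (r(s) = s² + 3 = 3 + s²)
K(Q) = 7 + Q² + 60*Q (K(Q) = (Q² + 60*Q) + (3 + (-2)²) = (Q² + 60*Q) + (3 + 4) = (Q² + 60*Q) + 7 = 7 + Q² + 60*Q)
57*(-132 + K(-5)) = 57*(-132 + (7 + (-5)² + 60*(-5))) = 57*(-132 + (7 + 25 - 300)) = 57*(-132 - 268) = 57*(-400) = -22800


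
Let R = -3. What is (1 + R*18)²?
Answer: 2809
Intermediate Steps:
(1 + R*18)² = (1 - 3*18)² = (1 - 54)² = (-53)² = 2809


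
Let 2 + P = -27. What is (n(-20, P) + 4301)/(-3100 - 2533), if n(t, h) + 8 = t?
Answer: -4273/5633 ≈ -0.75857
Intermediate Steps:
P = -29 (P = -2 - 27 = -29)
n(t, h) = -8 + t
(n(-20, P) + 4301)/(-3100 - 2533) = ((-8 - 20) + 4301)/(-3100 - 2533) = (-28 + 4301)/(-5633) = 4273*(-1/5633) = -4273/5633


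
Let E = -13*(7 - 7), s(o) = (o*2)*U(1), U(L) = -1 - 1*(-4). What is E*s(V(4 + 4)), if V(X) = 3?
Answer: 0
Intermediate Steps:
U(L) = 3 (U(L) = -1 + 4 = 3)
s(o) = 6*o (s(o) = (o*2)*3 = (2*o)*3 = 6*o)
E = 0 (E = -13*0 = 0)
E*s(V(4 + 4)) = 0*(6*3) = 0*18 = 0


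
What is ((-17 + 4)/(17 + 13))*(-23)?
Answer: 299/30 ≈ 9.9667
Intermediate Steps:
((-17 + 4)/(17 + 13))*(-23) = -13/30*(-23) = 299/30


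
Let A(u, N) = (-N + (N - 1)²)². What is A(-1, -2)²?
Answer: 14641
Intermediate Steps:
A(u, N) = ((-1 + N)² - N)² (A(u, N) = (-N + (-1 + N)²)² = ((-1 + N)² - N)²)
A(-1, -2)² = ((-2 - (-1 - 2)²)²)² = ((-2 - 1*(-3)²)²)² = ((-2 - 1*9)²)² = ((-2 - 9)²)² = ((-11)²)² = 121² = 14641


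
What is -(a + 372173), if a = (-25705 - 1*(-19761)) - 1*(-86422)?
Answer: -452651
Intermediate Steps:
a = 80478 (a = (-25705 + 19761) + 86422 = -5944 + 86422 = 80478)
-(a + 372173) = -(80478 + 372173) = -1*452651 = -452651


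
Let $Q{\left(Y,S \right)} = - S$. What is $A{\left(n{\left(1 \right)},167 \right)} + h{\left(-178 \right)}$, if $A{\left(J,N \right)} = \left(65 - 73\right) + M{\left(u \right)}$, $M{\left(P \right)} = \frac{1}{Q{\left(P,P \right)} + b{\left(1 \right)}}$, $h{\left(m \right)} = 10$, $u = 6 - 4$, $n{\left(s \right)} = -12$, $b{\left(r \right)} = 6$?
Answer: $\frac{9}{4} \approx 2.25$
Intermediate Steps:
$u = 2$ ($u = 6 - 4 = 2$)
$M{\left(P \right)} = \frac{1}{6 - P}$ ($M{\left(P \right)} = \frac{1}{- P + 6} = \frac{1}{6 - P}$)
$A{\left(J,N \right)} = - \frac{31}{4}$ ($A{\left(J,N \right)} = \left(65 - 73\right) - \frac{1}{-6 + 2} = -8 - \frac{1}{-4} = -8 - - \frac{1}{4} = -8 + \frac{1}{4} = - \frac{31}{4}$)
$A{\left(n{\left(1 \right)},167 \right)} + h{\left(-178 \right)} = - \frac{31}{4} + 10 = \frac{9}{4}$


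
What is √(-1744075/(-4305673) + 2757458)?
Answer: √51120024981904071957/4305673 ≈ 1660.6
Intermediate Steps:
√(-1744075/(-4305673) + 2757458) = √(-1744075*(-1/4305673) + 2757458) = √(1744075/4305673 + 2757458) = √(11872714203309/4305673) = √51120024981904071957/4305673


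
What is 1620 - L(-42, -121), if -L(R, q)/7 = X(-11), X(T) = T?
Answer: 1543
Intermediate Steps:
L(R, q) = 77 (L(R, q) = -7*(-11) = 77)
1620 - L(-42, -121) = 1620 - 1*77 = 1620 - 77 = 1543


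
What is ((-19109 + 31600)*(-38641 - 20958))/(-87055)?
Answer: 744451109/87055 ≈ 8551.5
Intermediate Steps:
((-19109 + 31600)*(-38641 - 20958))/(-87055) = (12491*(-59599))*(-1/87055) = -744451109*(-1/87055) = 744451109/87055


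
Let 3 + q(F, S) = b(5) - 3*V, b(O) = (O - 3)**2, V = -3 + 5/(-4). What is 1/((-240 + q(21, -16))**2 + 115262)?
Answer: 16/2663217 ≈ 6.0078e-6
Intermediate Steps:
V = -17/4 (V = -3 + 5*(-1/4) = -3 - 5/4 = -17/4 ≈ -4.2500)
b(O) = (-3 + O)**2
q(F, S) = 55/4 (q(F, S) = -3 + ((-3 + 5)**2 - 3*(-17/4)) = -3 + (2**2 + 51/4) = -3 + (4 + 51/4) = -3 + 67/4 = 55/4)
1/((-240 + q(21, -16))**2 + 115262) = 1/((-240 + 55/4)**2 + 115262) = 1/((-905/4)**2 + 115262) = 1/(819025/16 + 115262) = 1/(2663217/16) = 16/2663217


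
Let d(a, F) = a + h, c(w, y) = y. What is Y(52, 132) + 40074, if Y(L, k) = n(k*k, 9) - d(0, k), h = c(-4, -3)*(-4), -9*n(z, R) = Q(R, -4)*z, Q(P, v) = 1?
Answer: 38126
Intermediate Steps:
n(z, R) = -z/9
h = 12 (h = -3*(-4) = 12)
d(a, F) = 12 + a (d(a, F) = a + 12 = 12 + a)
Y(L, k) = -12 - k²/9 (Y(L, k) = -k*k/9 - (12 + 0) = -k²/9 - 1*12 = -k²/9 - 12 = -12 - k²/9)
Y(52, 132) + 40074 = (-12 - ⅑*132²) + 40074 = (-12 - ⅑*17424) + 40074 = (-12 - 1936) + 40074 = -1948 + 40074 = 38126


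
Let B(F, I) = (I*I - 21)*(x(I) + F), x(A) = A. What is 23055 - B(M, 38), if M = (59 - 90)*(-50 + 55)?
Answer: 189546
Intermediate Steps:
M = -155 (M = -31*5 = -155)
B(F, I) = (-21 + I²)*(F + I) (B(F, I) = (I*I - 21)*(I + F) = (I² - 21)*(F + I) = (-21 + I²)*(F + I))
23055 - B(M, 38) = 23055 - (38³ - 21*(-155) - 21*38 - 155*38²) = 23055 - (54872 + 3255 - 798 - 155*1444) = 23055 - (54872 + 3255 - 798 - 223820) = 23055 - 1*(-166491) = 23055 + 166491 = 189546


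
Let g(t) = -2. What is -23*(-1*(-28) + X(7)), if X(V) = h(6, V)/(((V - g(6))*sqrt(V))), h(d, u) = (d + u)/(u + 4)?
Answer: -644 - 299*sqrt(7)/693 ≈ -645.14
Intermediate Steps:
h(d, u) = (d + u)/(4 + u)
X(V) = (6 + V)/(sqrt(V)*(2 + V)*(4 + V)) (X(V) = ((6 + V)/(4 + V))/(((V - 1*(-2))*sqrt(V))) = ((6 + V)/(4 + V))/(((V + 2)*sqrt(V))) = ((6 + V)/(4 + V))/(((2 + V)*sqrt(V))) = ((6 + V)/(4 + V))/((sqrt(V)*(2 + V))) = ((6 + V)/(4 + V))*(1/(sqrt(V)*(2 + V))) = (6 + V)/(sqrt(V)*(2 + V)*(4 + V)))
-23*(-1*(-28) + X(7)) = -23*(-1*(-28) + (6 + 7)/(sqrt(7)*(2 + 7)*(4 + 7))) = -23*(28 + (sqrt(7)/7)*13/(9*11)) = -23*(28 + (sqrt(7)/7)*(1/9)*(1/11)*13) = -23*(28 + 13*sqrt(7)/693) = -644 - 299*sqrt(7)/693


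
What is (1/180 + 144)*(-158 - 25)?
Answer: -1581181/60 ≈ -26353.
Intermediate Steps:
(1/180 + 144)*(-158 - 25) = (1/180 + 144)*(-183) = (25921/180)*(-183) = -1581181/60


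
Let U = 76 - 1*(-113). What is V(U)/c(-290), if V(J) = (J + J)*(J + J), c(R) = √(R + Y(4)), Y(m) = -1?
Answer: -47628*I*√291/97 ≈ -8376.0*I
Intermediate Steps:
c(R) = √(-1 + R) (c(R) = √(R - 1) = √(-1 + R))
U = 189 (U = 76 + 113 = 189)
V(J) = 4*J² (V(J) = (2*J)*(2*J) = 4*J²)
V(U)/c(-290) = (4*189²)/(√(-1 - 290)) = (4*35721)/(√(-291)) = 142884/((I*√291)) = 142884*(-I*√291/291) = -47628*I*√291/97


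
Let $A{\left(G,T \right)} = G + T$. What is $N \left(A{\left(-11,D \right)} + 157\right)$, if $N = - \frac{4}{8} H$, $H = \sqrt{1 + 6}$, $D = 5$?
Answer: $- \frac{151 \sqrt{7}}{2} \approx -199.75$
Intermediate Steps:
$H = \sqrt{7} \approx 2.6458$
$N = - \frac{\sqrt{7}}{2}$ ($N = - \frac{4}{8} \sqrt{7} = \left(-4\right) \frac{1}{8} \sqrt{7} = - \frac{\sqrt{7}}{2} \approx -1.3229$)
$N \left(A{\left(-11,D \right)} + 157\right) = - \frac{\sqrt{7}}{2} \left(\left(-11 + 5\right) + 157\right) = - \frac{\sqrt{7}}{2} \left(-6 + 157\right) = - \frac{\sqrt{7}}{2} \cdot 151 = - \frac{151 \sqrt{7}}{2}$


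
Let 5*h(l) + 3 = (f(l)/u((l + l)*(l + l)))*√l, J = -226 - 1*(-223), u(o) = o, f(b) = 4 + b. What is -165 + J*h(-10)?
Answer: -816/5 + 9*I*√10/1000 ≈ -163.2 + 0.028461*I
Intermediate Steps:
J = -3 (J = -226 + 223 = -3)
h(l) = -⅗ + (4 + l)/(20*l^(3/2)) (h(l) = -⅗ + (((4 + l)/(((l + l)*(l + l))))*√l)/5 = -⅗ + (((4 + l)/(((2*l)*(2*l))))*√l)/5 = -⅗ + (((4 + l)/((4*l²)))*√l)/5 = -⅗ + (((4 + l)*(1/(4*l²)))*√l)/5 = -⅗ + (((4 + l)/(4*l²))*√l)/5 = -⅗ + ((4 + l)/(4*l^(3/2)))/5 = -⅗ + (4 + l)/(20*l^(3/2)))
-165 + J*h(-10) = -165 - 3*(4 - 10 - (-120)*I*√10)/(20*(-10)^(3/2)) = -165 - 3*I*√10/100*(4 - 10 - (-120)*I*√10)/20 = -165 - 3*I*√10/100*(4 - 10 + 120*I*√10)/20 = -165 - 3*I*√10/100*(-6 + 120*I*√10)/20 = -165 - 3*I*√10*(-6 + 120*I*√10)/2000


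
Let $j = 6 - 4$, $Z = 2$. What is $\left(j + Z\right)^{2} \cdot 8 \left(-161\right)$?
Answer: $-20608$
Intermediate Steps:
$j = 2$ ($j = 6 - 4 = 2$)
$\left(j + Z\right)^{2} \cdot 8 \left(-161\right) = \left(2 + 2\right)^{2} \cdot 8 \left(-161\right) = 4^{2} \cdot 8 \left(-161\right) = 16 \cdot 8 \left(-161\right) = 128 \left(-161\right) = -20608$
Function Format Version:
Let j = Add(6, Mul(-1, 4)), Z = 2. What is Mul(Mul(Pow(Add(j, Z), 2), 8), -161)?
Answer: -20608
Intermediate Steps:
j = 2 (j = Add(6, -4) = 2)
Mul(Mul(Pow(Add(j, Z), 2), 8), -161) = Mul(Mul(Pow(Add(2, 2), 2), 8), -161) = Mul(Mul(Pow(4, 2), 8), -161) = Mul(Mul(16, 8), -161) = Mul(128, -161) = -20608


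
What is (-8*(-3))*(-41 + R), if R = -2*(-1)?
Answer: -936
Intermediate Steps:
R = 2
(-8*(-3))*(-41 + R) = (-8*(-3))*(-41 + 2) = 24*(-39) = -936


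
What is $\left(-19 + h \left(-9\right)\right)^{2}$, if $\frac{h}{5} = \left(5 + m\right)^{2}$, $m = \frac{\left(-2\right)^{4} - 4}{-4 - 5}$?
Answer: $389376$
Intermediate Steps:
$m = - \frac{4}{3}$ ($m = \frac{16 - 4}{-9} = 12 \left(- \frac{1}{9}\right) = - \frac{4}{3} \approx -1.3333$)
$h = \frac{605}{9}$ ($h = 5 \left(5 - \frac{4}{3}\right)^{2} = 5 \left(\frac{11}{3}\right)^{2} = 5 \cdot \frac{121}{9} = \frac{605}{9} \approx 67.222$)
$\left(-19 + h \left(-9\right)\right)^{2} = \left(-19 + \frac{605}{9} \left(-9\right)\right)^{2} = \left(-19 - 605\right)^{2} = \left(-624\right)^{2} = 389376$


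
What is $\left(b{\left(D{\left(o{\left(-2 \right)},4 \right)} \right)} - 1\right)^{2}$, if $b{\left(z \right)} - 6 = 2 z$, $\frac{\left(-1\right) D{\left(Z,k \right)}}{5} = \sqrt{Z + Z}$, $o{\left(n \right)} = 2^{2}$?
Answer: $825 - 200 \sqrt{2} \approx 542.16$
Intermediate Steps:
$o{\left(n \right)} = 4$
$D{\left(Z,k \right)} = - 5 \sqrt{2} \sqrt{Z}$ ($D{\left(Z,k \right)} = - 5 \sqrt{Z + Z} = - 5 \sqrt{2 Z} = - 5 \sqrt{2} \sqrt{Z}$)
$b{\left(z \right)} = 6 + 2 z$
$\left(b{\left(D{\left(o{\left(-2 \right)},4 \right)} \right)} - 1\right)^{2} = \left(\left(6 + 2 \left(- 5 \sqrt{2} \sqrt{4}\right)\right) - 1\right)^{2} = \left(\left(6 + 2 \left(\left(-5\right) \sqrt{2} \cdot 2\right)\right) - 1\right)^{2} = \left(\left(6 + 2 \left(- 10 \sqrt{2}\right)\right) - 1\right)^{2} = \left(\left(6 - 20 \sqrt{2}\right) - 1\right)^{2} = \left(5 - 20 \sqrt{2}\right)^{2}$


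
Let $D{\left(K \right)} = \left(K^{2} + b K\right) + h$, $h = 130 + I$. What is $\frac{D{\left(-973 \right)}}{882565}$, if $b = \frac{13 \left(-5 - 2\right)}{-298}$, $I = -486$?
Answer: $\frac{281930611}{263004370} \approx 1.072$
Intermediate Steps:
$h = -356$ ($h = 130 - 486 = -356$)
$b = \frac{91}{298}$ ($b = 13 \left(-7\right) \left(- \frac{1}{298}\right) = \left(-91\right) \left(- \frac{1}{298}\right) = \frac{91}{298} \approx 0.30537$)
$D{\left(K \right)} = -356 + K^{2} + \frac{91 K}{298}$ ($D{\left(K \right)} = \left(K^{2} + \frac{91 K}{298}\right) - 356 = -356 + K^{2} + \frac{91 K}{298}$)
$\frac{D{\left(-973 \right)}}{882565} = \frac{-356 + \left(-973\right)^{2} + \frac{91}{298} \left(-973\right)}{882565} = \left(-356 + 946729 - \frac{88543}{298}\right) \frac{1}{882565} = \frac{281930611}{298} \cdot \frac{1}{882565} = \frac{281930611}{263004370}$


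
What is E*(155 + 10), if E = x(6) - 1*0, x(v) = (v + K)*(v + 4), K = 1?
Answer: 11550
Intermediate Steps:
x(v) = (1 + v)*(4 + v) (x(v) = (v + 1)*(v + 4) = (1 + v)*(4 + v))
E = 70 (E = (4 + 6² + 5*6) - 1*0 = (4 + 36 + 30) + 0 = 70 + 0 = 70)
E*(155 + 10) = 70*(155 + 10) = 70*165 = 11550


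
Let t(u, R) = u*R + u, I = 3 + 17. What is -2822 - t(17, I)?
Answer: -3179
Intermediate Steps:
I = 20
t(u, R) = u + R*u (t(u, R) = R*u + u = u + R*u)
-2822 - t(17, I) = -2822 - 17*(1 + 20) = -2822 - 17*21 = -2822 - 1*357 = -2822 - 357 = -3179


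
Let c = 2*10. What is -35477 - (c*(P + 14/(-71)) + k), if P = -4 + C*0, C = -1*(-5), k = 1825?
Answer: -2642482/71 ≈ -37218.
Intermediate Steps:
C = 5
c = 20
P = -4 (P = -4 + 5*0 = -4 + 0 = -4)
-35477 - (c*(P + 14/(-71)) + k) = -35477 - (20*(-4 + 14/(-71)) + 1825) = -35477 - (20*(-4 + 14*(-1/71)) + 1825) = -35477 - (20*(-4 - 14/71) + 1825) = -35477 - (20*(-298/71) + 1825) = -35477 - (-5960/71 + 1825) = -35477 - 1*123615/71 = -35477 - 123615/71 = -2642482/71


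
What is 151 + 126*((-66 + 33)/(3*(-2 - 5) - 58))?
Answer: 16087/79 ≈ 203.63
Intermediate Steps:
151 + 126*((-66 + 33)/(3*(-2 - 5) - 58)) = 151 + 126*(-33/(3*(-7) - 58)) = 151 + 126*(-33/(-21 - 58)) = 151 + 126*(-33/(-79)) = 151 + 126*(-33*(-1/79)) = 151 + 126*(33/79) = 151 + 4158/79 = 16087/79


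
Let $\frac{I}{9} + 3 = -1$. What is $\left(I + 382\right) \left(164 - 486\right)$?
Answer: $-111412$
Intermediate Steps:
$I = -36$ ($I = -27 + 9 \left(-1\right) = -27 - 9 = -36$)
$\left(I + 382\right) \left(164 - 486\right) = \left(-36 + 382\right) \left(164 - 486\right) = 346 \left(-322\right) = -111412$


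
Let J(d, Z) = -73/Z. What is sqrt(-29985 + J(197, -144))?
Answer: I*sqrt(4317767)/12 ≈ 173.16*I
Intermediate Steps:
sqrt(-29985 + J(197, -144)) = sqrt(-29985 - 73/(-144)) = sqrt(-29985 - 73*(-1/144)) = sqrt(-29985 + 73/144) = sqrt(-4317767/144) = I*sqrt(4317767)/12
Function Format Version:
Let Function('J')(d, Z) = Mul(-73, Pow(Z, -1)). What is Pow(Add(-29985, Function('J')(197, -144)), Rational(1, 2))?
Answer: Mul(Rational(1, 12), I, Pow(4317767, Rational(1, 2))) ≈ Mul(173.16, I)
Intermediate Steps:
Pow(Add(-29985, Function('J')(197, -144)), Rational(1, 2)) = Pow(Add(-29985, Mul(-73, Pow(-144, -1))), Rational(1, 2)) = Pow(Add(-29985, Mul(-73, Rational(-1, 144))), Rational(1, 2)) = Pow(Add(-29985, Rational(73, 144)), Rational(1, 2)) = Pow(Rational(-4317767, 144), Rational(1, 2)) = Mul(Rational(1, 12), I, Pow(4317767, Rational(1, 2)))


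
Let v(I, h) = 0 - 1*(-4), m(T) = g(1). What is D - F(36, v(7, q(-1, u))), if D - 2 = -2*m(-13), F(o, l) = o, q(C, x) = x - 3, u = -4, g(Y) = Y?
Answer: -36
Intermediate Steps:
m(T) = 1
q(C, x) = -3 + x
v(I, h) = 4 (v(I, h) = 0 + 4 = 4)
D = 0 (D = 2 - 2*1 = 2 - 2 = 0)
D - F(36, v(7, q(-1, u))) = 0 - 1*36 = 0 - 36 = -36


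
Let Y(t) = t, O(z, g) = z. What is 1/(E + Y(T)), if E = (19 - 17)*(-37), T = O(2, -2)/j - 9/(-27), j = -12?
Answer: -6/443 ≈ -0.013544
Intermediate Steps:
T = 1/6 (T = 2/(-12) - 9/(-27) = 2*(-1/12) - 9*(-1/27) = -1/6 + 1/3 = 1/6 ≈ 0.16667)
E = -74 (E = 2*(-37) = -74)
1/(E + Y(T)) = 1/(-74 + 1/6) = 1/(-443/6) = -6/443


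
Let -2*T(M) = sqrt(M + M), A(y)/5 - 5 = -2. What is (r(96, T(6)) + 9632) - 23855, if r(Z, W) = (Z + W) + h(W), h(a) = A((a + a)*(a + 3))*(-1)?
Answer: -14142 - sqrt(3) ≈ -14144.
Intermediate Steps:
A(y) = 15 (A(y) = 25 + 5*(-2) = 25 - 10 = 15)
h(a) = -15 (h(a) = 15*(-1) = -15)
T(M) = -sqrt(2)*sqrt(M)/2 (T(M) = -sqrt(M + M)/2 = -sqrt(2)*sqrt(M)/2)
r(Z, W) = -15 + W + Z (r(Z, W) = (Z + W) - 15 = (W + Z) - 15 = -15 + W + Z)
(r(96, T(6)) + 9632) - 23855 = ((-15 - sqrt(2)*sqrt(6)/2 + 96) + 9632) - 23855 = ((-15 - sqrt(3) + 96) + 9632) - 23855 = ((81 - sqrt(3)) + 9632) - 23855 = (9713 - sqrt(3)) - 23855 = -14142 - sqrt(3)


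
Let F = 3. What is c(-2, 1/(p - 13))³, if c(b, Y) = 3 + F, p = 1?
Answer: 216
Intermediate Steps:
c(b, Y) = 6 (c(b, Y) = 3 + 3 = 6)
c(-2, 1/(p - 13))³ = 6³ = 216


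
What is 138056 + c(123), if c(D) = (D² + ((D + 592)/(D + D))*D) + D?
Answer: 307331/2 ≈ 1.5367e+5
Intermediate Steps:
c(D) = 296 + D² + 3*D/2 (c(D) = (D² + ((592 + D)/((2*D)))*D) + D = (D² + ((592 + D)*(1/(2*D)))*D) + D = (D² + ((592 + D)/(2*D))*D) + D = (D² + (296 + D/2)) + D = (296 + D² + D/2) + D = 296 + D² + 3*D/2)
138056 + c(123) = 138056 + (296 + 123² + (3/2)*123) = 138056 + (296 + 15129 + 369/2) = 138056 + 31219/2 = 307331/2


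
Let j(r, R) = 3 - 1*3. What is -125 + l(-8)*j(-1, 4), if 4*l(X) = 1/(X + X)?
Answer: -125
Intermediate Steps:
j(r, R) = 0 (j(r, R) = 3 - 3 = 0)
l(X) = 1/(8*X) (l(X) = 1/(4*(X + X)) = 1/(4*((2*X))) = (1/(2*X))/4 = 1/(8*X))
-125 + l(-8)*j(-1, 4) = -125 + ((⅛)/(-8))*0 = -125 + ((⅛)*(-⅛))*0 = -125 - 1/64*0 = -125 + 0 = -125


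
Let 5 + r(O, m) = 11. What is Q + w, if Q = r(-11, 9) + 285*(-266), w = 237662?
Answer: 161858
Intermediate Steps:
r(O, m) = 6 (r(O, m) = -5 + 11 = 6)
Q = -75804 (Q = 6 + 285*(-266) = 6 - 75810 = -75804)
Q + w = -75804 + 237662 = 161858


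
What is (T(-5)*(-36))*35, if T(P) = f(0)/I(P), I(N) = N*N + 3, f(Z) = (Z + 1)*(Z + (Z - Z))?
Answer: 0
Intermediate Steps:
f(Z) = Z*(1 + Z) (f(Z) = (1 + Z)*(Z + 0) = (1 + Z)*Z = Z*(1 + Z))
I(N) = 3 + N**2 (I(N) = N**2 + 3 = 3 + N**2)
T(P) = 0 (T(P) = (0*(1 + 0))/(3 + P**2) = (0*1)/(3 + P**2) = 0/(3 + P**2) = 0)
(T(-5)*(-36))*35 = (0*(-36))*35 = 0*35 = 0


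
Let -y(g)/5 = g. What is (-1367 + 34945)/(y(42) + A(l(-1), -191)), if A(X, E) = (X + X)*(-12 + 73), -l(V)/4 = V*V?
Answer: -16789/349 ≈ -48.106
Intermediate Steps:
y(g) = -5*g
l(V) = -4*V² (l(V) = -4*V*V = -4*V²)
A(X, E) = 122*X (A(X, E) = (2*X)*61 = 122*X)
(-1367 + 34945)/(y(42) + A(l(-1), -191)) = (-1367 + 34945)/(-5*42 + 122*(-4*(-1)²)) = 33578/(-210 + 122*(-4*1)) = 33578/(-210 + 122*(-4)) = 33578/(-210 - 488) = 33578/(-698) = 33578*(-1/698) = -16789/349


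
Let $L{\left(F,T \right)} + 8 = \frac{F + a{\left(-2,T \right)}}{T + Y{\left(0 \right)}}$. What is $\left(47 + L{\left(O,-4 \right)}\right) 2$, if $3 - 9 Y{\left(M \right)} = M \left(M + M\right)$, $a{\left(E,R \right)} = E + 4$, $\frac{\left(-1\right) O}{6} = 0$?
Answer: $\frac{846}{11} \approx 76.909$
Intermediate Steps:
$O = 0$ ($O = \left(-6\right) 0 = 0$)
$a{\left(E,R \right)} = 4 + E$
$Y{\left(M \right)} = \frac{1}{3} - \frac{2 M^{2}}{9}$ ($Y{\left(M \right)} = \frac{1}{3} - \frac{M \left(M + M\right)}{9} = \frac{1}{3} - \frac{M 2 M}{9} = \frac{1}{3} - \frac{2 M^{2}}{9}$)
$L{\left(F,T \right)} = -8 + \frac{2 + F}{\frac{1}{3} + T}$ ($L{\left(F,T \right)} = -8 + \frac{F + \left(4 - 2\right)}{T + \left(\frac{1}{3} - \frac{2 \cdot 0^{2}}{9}\right)} = -8 + \frac{F + 2}{T + \left(\frac{1}{3} - 0\right)} = -8 + \frac{2 + F}{T + \left(\frac{1}{3} + 0\right)} = -8 + \frac{2 + F}{T + \frac{1}{3}} = -8 + \frac{2 + F}{\frac{1}{3} + T}$)
$\left(47 + L{\left(O,-4 \right)}\right) 2 = \left(47 + \frac{-2 - -96 + 3 \cdot 0}{1 + 3 \left(-4\right)}\right) 2 = \left(47 + \frac{-2 + 96 + 0}{1 - 12}\right) 2 = \left(47 + \frac{1}{-11} \cdot 94\right) 2 = \left(47 - \frac{94}{11}\right) 2 = \frac{423}{11} \cdot 2 = \frac{846}{11}$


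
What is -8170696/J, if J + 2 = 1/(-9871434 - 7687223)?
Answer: 143466448515272/35117315 ≈ 4.0853e+6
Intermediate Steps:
J = -35117315/17558657 (J = -2 + 1/(-9871434 - 7687223) = -2 + 1/(-17558657) = -2 - 1/17558657 = -35117315/17558657 ≈ -2.0000)
-8170696/J = -8170696/(-35117315/17558657) = -8170696*(-17558657/35117315) = 143466448515272/35117315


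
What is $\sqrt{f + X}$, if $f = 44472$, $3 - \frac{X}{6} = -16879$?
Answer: $6 \sqrt{4049} \approx 381.79$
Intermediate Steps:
$X = 101292$ ($X = 18 - -101274 = 18 + 101274 = 101292$)
$\sqrt{f + X} = \sqrt{44472 + 101292} = \sqrt{145764} = 6 \sqrt{4049}$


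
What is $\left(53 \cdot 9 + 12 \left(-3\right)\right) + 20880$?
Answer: $21321$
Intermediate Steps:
$\left(53 \cdot 9 + 12 \left(-3\right)\right) + 20880 = \left(477 - 36\right) + 20880 = 441 + 20880 = 21321$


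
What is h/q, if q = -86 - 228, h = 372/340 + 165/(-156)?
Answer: -161/1387880 ≈ -0.00011600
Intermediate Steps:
h = 161/4420 (h = 372*(1/340) + 165*(-1/156) = 93/85 - 55/52 = 161/4420 ≈ 0.036425)
q = -314
h/q = (161/4420)/(-314) = (161/4420)*(-1/314) = -161/1387880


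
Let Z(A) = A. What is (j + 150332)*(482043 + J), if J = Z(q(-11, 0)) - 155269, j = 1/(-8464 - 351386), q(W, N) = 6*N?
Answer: 8838741669904013/179925 ≈ 4.9125e+10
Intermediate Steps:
j = -1/359850 (j = 1/(-359850) = -1/359850 ≈ -2.7789e-6)
J = -155269 (J = 6*0 - 155269 = 0 - 155269 = -155269)
(j + 150332)*(482043 + J) = (-1/359850 + 150332)*(482043 - 155269) = (54096970199/359850)*326774 = 8838741669904013/179925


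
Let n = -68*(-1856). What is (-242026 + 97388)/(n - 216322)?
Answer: 72319/45057 ≈ 1.6051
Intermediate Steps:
n = 126208
(-242026 + 97388)/(n - 216322) = (-242026 + 97388)/(126208 - 216322) = -144638/(-90114) = -144638*(-1/90114) = 72319/45057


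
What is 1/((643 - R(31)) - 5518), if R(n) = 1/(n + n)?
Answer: -62/302251 ≈ -0.00020513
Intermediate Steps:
R(n) = 1/(2*n)
1/((643 - R(31)) - 5518) = 1/((643 - 1/(2*31)) - 5518) = 1/((643 - 1*1/62) - 5518) = 1/((643 - 1/62) - 5518) = 1/(39865/62 - 5518) = 1/(-302251/62) = -62/302251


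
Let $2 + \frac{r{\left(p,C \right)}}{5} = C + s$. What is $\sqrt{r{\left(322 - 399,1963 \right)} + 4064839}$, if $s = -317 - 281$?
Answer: $3 \sqrt{452406} \approx 2017.8$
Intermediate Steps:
$s = -598$
$r{\left(p,C \right)} = -3000 + 5 C$ ($r{\left(p,C \right)} = -10 + 5 \left(C - 598\right) = -10 + 5 \left(-598 + C\right) = -10 + \left(-2990 + 5 C\right) = -3000 + 5 C$)
$\sqrt{r{\left(322 - 399,1963 \right)} + 4064839} = \sqrt{\left(-3000 + 5 \cdot 1963\right) + 4064839} = \sqrt{\left(-3000 + 9815\right) + 4064839} = \sqrt{6815 + 4064839} = \sqrt{4071654} = 3 \sqrt{452406}$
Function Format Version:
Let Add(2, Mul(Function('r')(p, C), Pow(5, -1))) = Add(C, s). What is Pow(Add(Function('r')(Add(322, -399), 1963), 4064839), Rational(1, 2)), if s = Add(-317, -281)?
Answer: Mul(3, Pow(452406, Rational(1, 2))) ≈ 2017.8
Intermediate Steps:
s = -598
Function('r')(p, C) = Add(-3000, Mul(5, C)) (Function('r')(p, C) = Add(-10, Mul(5, Add(C, -598))) = Add(-10, Mul(5, Add(-598, C))) = Add(-10, Add(-2990, Mul(5, C))) = Add(-3000, Mul(5, C)))
Pow(Add(Function('r')(Add(322, -399), 1963), 4064839), Rational(1, 2)) = Pow(Add(Add(-3000, Mul(5, 1963)), 4064839), Rational(1, 2)) = Pow(Add(Add(-3000, 9815), 4064839), Rational(1, 2)) = Pow(Add(6815, 4064839), Rational(1, 2)) = Pow(4071654, Rational(1, 2)) = Mul(3, Pow(452406, Rational(1, 2)))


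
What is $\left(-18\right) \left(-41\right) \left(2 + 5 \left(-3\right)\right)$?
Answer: $-9594$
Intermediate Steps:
$\left(-18\right) \left(-41\right) \left(2 + 5 \left(-3\right)\right) = 738 \left(2 - 15\right) = 738 \left(-13\right) = -9594$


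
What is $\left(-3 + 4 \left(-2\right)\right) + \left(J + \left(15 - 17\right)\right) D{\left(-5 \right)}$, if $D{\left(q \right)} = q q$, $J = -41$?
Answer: $-1086$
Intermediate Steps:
$D{\left(q \right)} = q^{2}$
$\left(-3 + 4 \left(-2\right)\right) + \left(J + \left(15 - 17\right)\right) D{\left(-5 \right)} = \left(-3 + 4 \left(-2\right)\right) + \left(-41 + \left(15 - 17\right)\right) \left(-5\right)^{2} = \left(-3 - 8\right) + \left(-41 + \left(15 - 17\right)\right) 25 = -11 + \left(-41 - 2\right) 25 = -11 - 1075 = -1086$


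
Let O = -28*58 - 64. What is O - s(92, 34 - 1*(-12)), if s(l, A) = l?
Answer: -1780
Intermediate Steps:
O = -1688 (O = -1624 - 64 = -1688)
O - s(92, 34 - 1*(-12)) = -1688 - 1*92 = -1688 - 92 = -1780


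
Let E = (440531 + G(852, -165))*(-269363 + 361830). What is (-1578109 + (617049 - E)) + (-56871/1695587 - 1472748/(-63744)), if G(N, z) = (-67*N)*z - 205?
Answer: -8211196210245160738597/9006958144 ≈ -9.1165e+11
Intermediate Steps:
G(N, z) = -205 - 67*N*z (G(N, z) = -67*N*z - 205 = -205 - 67*N*z)
E = 911649351862 (E = (440531 + (-205 - 67*852*(-165)))*(-269363 + 361830) = (440531 + (-205 + 9418860))*92467 = (440531 + 9418655)*92467 = 9859186*92467 = 911649351862)
(-1578109 + (617049 - E)) + (-56871/1695587 - 1472748/(-63744)) = (-1578109 + (617049 - 1*911649351862)) + (-56871/1695587 - 1472748/(-63744)) = (-1578109 + (617049 - 911649351862)) + (-56871*1/1695587 - 1472748*(-1/63744)) = (-1578109 - 911648734813) + (-56871/1695587 + 122729/5312) = -911650312922 + 207795598171/9006958144 = -8211196210245160738597/9006958144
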